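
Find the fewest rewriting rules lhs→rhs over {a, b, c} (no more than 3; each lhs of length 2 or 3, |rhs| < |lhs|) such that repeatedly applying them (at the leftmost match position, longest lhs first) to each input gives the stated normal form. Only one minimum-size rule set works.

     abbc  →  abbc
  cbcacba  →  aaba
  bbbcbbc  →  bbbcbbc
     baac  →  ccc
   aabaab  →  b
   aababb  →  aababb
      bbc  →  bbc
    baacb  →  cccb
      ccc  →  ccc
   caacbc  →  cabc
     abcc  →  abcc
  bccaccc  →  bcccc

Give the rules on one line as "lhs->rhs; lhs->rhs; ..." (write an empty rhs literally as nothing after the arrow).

  | abbc
  | cbcacba => aaacba => aaba
  | bbbcbbc
  | baac => ccc

ac->; baa->cc; cbc->aa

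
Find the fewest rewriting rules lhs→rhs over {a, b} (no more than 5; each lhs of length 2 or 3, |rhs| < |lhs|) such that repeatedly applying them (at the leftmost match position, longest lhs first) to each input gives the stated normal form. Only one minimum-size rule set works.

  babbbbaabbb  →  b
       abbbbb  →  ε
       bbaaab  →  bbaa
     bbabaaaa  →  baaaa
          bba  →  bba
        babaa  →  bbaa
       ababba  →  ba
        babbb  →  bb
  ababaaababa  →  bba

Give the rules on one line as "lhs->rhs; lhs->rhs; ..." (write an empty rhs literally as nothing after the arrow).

  | babbbbaabbb => bbbaabbb => abaabbb => baabbb => bab => b
  | abbbbb => bbb => ab => ε
  | bbaaab => bbaa
  | bbabaaaa => bbbaaaa => abaaaa => baaaa

ab->; aba->ba; abb->; bbb->ab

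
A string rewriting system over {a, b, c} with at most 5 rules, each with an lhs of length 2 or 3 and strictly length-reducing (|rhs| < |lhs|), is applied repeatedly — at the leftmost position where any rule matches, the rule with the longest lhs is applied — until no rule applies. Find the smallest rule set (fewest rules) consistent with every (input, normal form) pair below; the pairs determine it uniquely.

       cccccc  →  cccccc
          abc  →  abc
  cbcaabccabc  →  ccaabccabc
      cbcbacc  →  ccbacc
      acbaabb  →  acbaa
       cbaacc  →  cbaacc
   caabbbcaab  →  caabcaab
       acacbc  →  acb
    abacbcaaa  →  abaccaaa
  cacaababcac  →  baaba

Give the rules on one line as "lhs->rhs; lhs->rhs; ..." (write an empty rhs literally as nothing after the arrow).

bb->; bbc->cb; cac->b; cbc->cc

  | cccccc
  | abc
  | cbcaabccabc => ccaabccabc
  | cbcbacc => ccbacc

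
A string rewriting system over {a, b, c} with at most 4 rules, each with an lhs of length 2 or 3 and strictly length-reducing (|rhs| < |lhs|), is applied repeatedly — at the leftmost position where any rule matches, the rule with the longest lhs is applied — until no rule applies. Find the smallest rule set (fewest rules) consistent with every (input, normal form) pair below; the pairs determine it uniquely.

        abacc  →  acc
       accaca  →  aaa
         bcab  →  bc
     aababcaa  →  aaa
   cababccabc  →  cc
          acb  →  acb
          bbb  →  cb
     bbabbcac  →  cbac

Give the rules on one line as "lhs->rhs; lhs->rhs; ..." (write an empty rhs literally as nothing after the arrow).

  | abacc => cacc => acc
  | accaca => acaca => aaca => aaa
  | bcab => bab => bc
  | aababcaa => acabcaa => aabcaa => accaa => acaa => aaa

ab->c; bb->c; ca->a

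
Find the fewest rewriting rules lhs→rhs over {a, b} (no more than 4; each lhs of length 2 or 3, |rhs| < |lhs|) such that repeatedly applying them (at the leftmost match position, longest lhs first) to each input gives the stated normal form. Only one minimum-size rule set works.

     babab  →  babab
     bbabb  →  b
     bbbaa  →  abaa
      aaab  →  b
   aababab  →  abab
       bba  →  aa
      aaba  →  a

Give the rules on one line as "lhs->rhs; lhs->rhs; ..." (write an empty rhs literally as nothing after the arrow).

  | babab
  | bbabb => aabb => b
  | bbbaa => abaa
  | aaab => b

aaa->; aab->; bb->a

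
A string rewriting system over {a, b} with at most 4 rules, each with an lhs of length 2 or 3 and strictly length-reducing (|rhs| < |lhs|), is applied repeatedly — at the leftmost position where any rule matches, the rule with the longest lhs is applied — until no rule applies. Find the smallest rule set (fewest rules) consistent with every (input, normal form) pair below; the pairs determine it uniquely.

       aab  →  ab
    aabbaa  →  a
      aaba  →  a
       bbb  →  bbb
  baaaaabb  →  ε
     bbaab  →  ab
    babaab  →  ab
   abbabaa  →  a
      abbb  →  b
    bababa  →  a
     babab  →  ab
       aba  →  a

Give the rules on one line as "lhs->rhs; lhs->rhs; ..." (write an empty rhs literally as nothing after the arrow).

  | aab => ab
  | aabbaa => abbaa => aa => a
  | aaba => aba => aa => a
  | bbb

aa->a; abb->; ba->a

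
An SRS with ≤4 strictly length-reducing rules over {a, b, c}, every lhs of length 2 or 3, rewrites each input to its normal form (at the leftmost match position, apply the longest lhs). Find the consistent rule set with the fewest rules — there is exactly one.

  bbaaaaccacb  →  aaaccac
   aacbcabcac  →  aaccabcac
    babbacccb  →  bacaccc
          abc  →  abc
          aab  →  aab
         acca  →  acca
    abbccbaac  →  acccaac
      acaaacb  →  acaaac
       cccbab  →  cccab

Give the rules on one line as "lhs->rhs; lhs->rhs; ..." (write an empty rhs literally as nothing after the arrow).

abb->ac; bba->; cb->c

  | bbaaaaccacb => aaaccacb => aaaccac
  | aacbcabcac => aaccabcac
  | babbacccb => bacacccb => bacaccc
  | abc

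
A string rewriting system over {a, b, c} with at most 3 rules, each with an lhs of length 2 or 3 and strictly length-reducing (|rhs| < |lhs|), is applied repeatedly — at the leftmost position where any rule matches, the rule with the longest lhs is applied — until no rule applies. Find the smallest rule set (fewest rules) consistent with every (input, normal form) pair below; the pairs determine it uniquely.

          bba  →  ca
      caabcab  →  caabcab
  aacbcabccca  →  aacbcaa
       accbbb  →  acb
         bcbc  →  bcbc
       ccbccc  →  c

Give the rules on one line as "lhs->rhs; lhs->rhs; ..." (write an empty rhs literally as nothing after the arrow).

acc->a; bb->c; cc->b

  | bba => ca
  | caabcab
  | aacbcabccca => aacbcabbca => aacbcacca => aacbcaa
  | accbbb => abbb => acb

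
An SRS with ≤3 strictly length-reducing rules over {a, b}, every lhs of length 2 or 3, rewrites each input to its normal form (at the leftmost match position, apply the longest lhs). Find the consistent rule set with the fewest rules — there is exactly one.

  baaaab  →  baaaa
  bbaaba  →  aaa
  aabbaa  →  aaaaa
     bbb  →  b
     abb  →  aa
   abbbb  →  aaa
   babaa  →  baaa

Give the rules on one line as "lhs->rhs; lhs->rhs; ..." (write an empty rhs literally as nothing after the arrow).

ab->a; abb->aa; bb->

  | baaaab => baaaa
  | bbaaba => aaba => aaa
  | aabbaa => aaaaa
  | bbb => b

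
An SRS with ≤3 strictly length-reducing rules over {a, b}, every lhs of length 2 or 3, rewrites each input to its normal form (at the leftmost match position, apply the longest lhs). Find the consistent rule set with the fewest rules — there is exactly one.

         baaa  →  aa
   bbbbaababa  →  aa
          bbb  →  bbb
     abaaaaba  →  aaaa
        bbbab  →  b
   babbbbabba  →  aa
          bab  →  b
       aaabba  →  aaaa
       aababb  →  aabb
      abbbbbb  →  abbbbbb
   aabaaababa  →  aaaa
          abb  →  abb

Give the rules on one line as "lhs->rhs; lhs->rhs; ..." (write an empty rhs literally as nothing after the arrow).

ba->; bba->a

  | baaa => aa
  | bbbbaababa => bbaababa => aababa => aaba => aa
  | bbb
  | abaaaaba => aaaaba => aaaa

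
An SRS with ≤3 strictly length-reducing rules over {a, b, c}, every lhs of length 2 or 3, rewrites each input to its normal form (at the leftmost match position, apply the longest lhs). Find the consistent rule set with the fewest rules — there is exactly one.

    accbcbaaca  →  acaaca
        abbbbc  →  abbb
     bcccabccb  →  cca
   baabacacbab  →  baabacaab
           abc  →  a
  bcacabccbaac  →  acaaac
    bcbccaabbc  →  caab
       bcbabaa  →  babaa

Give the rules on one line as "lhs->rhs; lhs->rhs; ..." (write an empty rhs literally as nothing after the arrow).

bc->; cb->

  | accbcbaaca => accbaaca => acaaca
  | abbbbc => abbb
  | bcccabccb => ccabccb => ccacb => cca
  | baabacacbab => baabacaab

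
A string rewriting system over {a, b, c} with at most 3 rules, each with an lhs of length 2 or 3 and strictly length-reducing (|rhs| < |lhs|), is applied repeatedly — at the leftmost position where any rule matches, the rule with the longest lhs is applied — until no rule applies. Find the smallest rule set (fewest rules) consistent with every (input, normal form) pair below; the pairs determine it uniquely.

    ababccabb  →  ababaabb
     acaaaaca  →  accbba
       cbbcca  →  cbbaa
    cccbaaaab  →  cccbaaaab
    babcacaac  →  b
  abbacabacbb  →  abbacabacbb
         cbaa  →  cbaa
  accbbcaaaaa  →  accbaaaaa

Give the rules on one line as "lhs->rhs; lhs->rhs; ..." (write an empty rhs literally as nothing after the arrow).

aac->cb; bc->; bcc->ba

  | ababccabb => ababaabb
  | acaaaaca => acaacba => accbba
  | cbbcca => cbbaa
  | cccbaaaab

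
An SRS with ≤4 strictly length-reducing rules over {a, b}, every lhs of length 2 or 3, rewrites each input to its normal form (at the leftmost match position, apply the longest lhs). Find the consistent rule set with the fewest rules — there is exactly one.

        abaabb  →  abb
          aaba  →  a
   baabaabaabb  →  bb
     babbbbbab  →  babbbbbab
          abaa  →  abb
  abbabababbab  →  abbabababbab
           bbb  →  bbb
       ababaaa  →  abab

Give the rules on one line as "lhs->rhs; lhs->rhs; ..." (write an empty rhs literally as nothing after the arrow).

  | abaabb => abb
  | aaba => a
  | baabaabaabb => baabaabb => baabb => bb
  | babbbbbab

aa->b; aaa->; aab->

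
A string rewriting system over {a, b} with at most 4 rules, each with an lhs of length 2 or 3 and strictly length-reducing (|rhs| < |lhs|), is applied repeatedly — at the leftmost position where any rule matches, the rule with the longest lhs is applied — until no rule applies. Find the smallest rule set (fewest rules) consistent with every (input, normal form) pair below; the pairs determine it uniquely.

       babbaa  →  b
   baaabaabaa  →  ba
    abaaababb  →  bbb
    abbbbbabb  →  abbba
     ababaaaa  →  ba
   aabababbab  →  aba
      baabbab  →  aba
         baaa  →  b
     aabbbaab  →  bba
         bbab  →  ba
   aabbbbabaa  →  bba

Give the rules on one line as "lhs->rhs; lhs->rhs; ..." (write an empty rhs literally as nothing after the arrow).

aa->b; baa->a; bab->a

  | babbaa => abaa => aa => b
  | baaabaabaa => aabaabaa => bbaabaa => babaa => aaa => ba
  | abaaababb => aaababb => bababb => aabb => bbb
  | abbbbbabb => abbbbab => abbba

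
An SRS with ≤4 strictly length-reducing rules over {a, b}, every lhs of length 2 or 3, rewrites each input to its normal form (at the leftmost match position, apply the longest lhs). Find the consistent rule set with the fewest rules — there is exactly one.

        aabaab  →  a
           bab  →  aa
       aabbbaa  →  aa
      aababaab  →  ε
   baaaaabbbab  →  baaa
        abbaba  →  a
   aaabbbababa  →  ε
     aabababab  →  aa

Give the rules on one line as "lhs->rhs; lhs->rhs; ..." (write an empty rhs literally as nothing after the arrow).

  | aabaab => aab => a
  | bab => aa
  | aabbbaa => aabaa => aa
  | aababaab => abaab => ab => ε

ab->; aba->; abb->a; bab->aa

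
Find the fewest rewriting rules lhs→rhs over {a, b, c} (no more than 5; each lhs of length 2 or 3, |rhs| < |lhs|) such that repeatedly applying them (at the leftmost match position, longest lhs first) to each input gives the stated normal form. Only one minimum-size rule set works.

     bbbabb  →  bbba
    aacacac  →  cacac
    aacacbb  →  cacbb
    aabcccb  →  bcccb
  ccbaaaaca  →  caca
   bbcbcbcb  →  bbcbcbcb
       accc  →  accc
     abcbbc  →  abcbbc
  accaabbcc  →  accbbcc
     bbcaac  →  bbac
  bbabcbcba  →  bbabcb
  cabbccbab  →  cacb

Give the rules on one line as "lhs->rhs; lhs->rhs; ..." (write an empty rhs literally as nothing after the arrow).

aa->; abb->a; bca->b; cba->

  | bbbabb => bbba
  | aacacac => cacac
  | aacacbb => cacbb
  | aabcccb => bcccb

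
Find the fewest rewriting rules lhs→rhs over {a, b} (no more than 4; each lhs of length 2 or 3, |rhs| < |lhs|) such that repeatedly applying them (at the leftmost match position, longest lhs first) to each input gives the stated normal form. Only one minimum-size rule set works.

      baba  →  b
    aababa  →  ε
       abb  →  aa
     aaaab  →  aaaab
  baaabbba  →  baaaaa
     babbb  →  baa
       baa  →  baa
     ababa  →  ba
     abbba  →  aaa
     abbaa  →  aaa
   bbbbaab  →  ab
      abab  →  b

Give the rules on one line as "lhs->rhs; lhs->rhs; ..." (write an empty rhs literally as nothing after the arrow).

aba->; bb->a; bba->a; bbb->a

  | baba => b
  | aababa => aba => ε
  | abb => aa
  | aaaab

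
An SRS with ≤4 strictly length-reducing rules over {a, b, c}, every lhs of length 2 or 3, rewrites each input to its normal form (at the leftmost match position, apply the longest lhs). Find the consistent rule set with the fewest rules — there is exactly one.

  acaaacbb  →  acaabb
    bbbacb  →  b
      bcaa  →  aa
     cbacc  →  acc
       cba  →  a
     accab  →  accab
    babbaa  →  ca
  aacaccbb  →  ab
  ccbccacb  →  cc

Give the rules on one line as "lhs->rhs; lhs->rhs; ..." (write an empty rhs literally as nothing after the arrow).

  | acaaacbb => acaabb
  | bbbacb => bbccb => bcb => b
  | bcaa => aa
  | cbacc => acc

acb->b; ba->c; bc->; cb->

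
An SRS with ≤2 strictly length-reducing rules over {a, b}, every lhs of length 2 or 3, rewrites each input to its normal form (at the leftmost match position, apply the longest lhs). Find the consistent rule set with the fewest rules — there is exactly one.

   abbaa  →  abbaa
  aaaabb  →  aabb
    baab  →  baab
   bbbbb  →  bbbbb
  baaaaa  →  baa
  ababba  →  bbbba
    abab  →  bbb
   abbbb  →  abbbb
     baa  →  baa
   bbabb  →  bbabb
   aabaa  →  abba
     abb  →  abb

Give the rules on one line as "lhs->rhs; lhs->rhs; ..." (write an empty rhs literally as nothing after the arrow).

aaa->aa; aba->bb

  | abbaa
  | aaaabb => aaabb => aabb
  | baab
  | bbbbb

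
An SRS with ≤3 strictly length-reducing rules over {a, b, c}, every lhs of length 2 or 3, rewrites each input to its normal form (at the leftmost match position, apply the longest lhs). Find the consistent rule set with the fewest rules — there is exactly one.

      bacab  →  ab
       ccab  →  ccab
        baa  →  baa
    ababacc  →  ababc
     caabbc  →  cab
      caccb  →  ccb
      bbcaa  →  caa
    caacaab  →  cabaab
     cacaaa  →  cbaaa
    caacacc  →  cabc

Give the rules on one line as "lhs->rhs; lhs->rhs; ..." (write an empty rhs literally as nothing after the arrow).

ac->b; acc->c; bb->

  | bacab => bbab => ab
  | ccab
  | baa
  | ababacc => ababc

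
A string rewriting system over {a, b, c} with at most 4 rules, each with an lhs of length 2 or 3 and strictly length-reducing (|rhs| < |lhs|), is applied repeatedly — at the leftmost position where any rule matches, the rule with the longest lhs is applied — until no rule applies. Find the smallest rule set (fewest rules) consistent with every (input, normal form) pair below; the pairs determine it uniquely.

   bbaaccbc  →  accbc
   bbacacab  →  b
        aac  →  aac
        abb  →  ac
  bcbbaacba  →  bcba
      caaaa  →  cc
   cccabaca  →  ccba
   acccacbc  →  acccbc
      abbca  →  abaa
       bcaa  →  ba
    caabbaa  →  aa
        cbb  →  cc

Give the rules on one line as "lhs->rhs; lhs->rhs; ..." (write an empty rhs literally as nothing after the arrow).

  | bbaaccbc => caaccbc => accbc
  | bbacacab => cacacab => cacab => cab => b
  | aac
  | abb => ac

aaa->cc; bb->c; bbc->ba; ca->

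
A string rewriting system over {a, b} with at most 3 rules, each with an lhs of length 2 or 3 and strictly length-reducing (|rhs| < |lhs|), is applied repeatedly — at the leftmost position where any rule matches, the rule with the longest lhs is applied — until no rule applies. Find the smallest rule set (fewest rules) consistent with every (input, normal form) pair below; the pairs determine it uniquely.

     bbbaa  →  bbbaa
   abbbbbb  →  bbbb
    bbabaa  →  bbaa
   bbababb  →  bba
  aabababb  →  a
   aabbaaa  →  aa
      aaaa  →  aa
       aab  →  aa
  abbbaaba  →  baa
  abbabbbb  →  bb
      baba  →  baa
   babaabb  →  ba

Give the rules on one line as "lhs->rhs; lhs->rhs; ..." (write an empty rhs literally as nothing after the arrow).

aaa->aa; ab->a; abb->

  | bbbaa
  | abbbbbb => bbbb
  | bbabaa => bbaaa => bbaa
  | bbababb => bbaabb => bba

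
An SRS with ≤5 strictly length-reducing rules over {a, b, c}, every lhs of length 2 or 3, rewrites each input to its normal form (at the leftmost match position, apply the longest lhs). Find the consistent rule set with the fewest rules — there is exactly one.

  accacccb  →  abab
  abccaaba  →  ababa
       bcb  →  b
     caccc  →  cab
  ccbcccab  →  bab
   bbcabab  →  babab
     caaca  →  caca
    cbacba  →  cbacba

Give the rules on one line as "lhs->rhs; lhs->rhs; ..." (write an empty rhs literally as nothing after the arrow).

  | accacccb => abacccb => ababcb => ababb => abab
  | abccaaba => abcaaba => abaaba => ababa
  | bcb => bb => b
  | caccc => cabc => cab

aa->a; bb->b; bc->b; cc->b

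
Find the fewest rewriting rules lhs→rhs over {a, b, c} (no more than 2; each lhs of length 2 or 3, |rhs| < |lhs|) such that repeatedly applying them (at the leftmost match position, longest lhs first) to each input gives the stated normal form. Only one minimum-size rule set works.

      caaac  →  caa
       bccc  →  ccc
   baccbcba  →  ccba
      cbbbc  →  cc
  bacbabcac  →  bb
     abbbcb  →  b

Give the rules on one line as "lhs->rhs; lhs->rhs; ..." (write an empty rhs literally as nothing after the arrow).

ac->; bc->c

  | caaac => caa
  | bccc => ccc
  | baccbcba => bcbcba => cbcba => ccba
  | cbbbc => cbbc => cbc => cc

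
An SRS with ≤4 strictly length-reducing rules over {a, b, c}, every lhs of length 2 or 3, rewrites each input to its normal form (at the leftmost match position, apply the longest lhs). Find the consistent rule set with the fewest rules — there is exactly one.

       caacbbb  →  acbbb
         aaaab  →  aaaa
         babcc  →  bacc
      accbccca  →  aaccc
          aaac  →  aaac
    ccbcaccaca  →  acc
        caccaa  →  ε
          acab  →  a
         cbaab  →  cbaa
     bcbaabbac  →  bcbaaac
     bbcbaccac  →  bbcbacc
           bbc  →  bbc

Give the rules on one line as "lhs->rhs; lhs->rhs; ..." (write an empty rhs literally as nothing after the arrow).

ab->a; ca->; ccb->ac

  | caacbbb => acbbb
  | aaaab => aaaa
  | babcc => bacc
  | accbccca => aacccca => aaccc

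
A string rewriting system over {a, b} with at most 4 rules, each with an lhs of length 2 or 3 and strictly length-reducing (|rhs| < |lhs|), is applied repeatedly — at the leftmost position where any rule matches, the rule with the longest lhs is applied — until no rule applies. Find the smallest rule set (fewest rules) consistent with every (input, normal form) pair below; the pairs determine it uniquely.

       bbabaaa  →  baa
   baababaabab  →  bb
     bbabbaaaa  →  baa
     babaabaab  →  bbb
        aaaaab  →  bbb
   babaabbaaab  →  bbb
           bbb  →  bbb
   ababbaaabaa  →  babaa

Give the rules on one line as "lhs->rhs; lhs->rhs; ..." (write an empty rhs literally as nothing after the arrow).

aab->bb; abb->bb; bba->b

  | bbabaaa => bbaaa => baa
  | baababaabab => bbbabaabab => bbbaabab => bbabab => bbab => bb
  | bbabbaaaa => bbbaaaa => bbaaa => baa
  | babaabaab => babbbaab => bbbbaab => bbbab => bbb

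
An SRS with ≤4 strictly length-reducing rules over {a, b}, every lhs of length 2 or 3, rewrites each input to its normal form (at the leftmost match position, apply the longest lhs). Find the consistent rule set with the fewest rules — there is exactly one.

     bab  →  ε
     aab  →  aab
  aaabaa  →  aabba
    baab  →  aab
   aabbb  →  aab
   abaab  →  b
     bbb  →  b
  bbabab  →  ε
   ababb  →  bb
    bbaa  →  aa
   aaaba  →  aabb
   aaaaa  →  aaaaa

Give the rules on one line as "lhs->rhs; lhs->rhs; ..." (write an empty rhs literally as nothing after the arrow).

  | bab => ε
  | aab
  | aaabaa => aabba
  | baab => aab

aba->bb; baa->aa; bab->; bbb->b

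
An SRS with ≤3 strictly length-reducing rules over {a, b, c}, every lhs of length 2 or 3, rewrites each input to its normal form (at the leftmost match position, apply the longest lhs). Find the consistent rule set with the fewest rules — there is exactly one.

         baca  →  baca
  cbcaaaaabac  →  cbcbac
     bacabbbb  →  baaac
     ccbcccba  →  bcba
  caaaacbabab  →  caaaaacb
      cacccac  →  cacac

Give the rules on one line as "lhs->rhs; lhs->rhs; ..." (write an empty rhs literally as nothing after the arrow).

  | baca
  | cbcaaaaabac => cbcaaaabac => cbcaaabac => cbcaabac => cbcabac => cbcbac
  | bacabbbb => bacbbbb => baacbb => baaac
  | ccbcccba => bcccba => bcba

ab->b; cbb->ac; cc->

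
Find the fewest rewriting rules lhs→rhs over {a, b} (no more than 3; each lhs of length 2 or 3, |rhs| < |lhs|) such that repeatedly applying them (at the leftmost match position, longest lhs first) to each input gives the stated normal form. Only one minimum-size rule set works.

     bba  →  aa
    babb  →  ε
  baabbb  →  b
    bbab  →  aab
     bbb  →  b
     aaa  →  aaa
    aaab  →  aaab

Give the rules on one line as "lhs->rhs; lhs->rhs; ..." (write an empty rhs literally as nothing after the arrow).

  | bba => aa
  | babb => baa => ε
  | baabbb => bbb => b
  | bbab => aab

baa->; bb->a; bbb->b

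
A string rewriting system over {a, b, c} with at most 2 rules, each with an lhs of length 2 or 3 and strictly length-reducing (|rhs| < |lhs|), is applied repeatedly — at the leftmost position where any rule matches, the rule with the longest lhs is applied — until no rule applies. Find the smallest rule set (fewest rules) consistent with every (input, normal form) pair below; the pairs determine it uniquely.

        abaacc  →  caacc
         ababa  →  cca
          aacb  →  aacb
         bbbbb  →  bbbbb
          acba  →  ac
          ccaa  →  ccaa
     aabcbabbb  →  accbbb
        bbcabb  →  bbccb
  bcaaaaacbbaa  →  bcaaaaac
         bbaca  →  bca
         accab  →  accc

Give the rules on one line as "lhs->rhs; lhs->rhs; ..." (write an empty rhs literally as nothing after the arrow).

ab->c; ba->

  | abaacc => caacc
  | ababa => caba => cca
  | aacb
  | bbbbb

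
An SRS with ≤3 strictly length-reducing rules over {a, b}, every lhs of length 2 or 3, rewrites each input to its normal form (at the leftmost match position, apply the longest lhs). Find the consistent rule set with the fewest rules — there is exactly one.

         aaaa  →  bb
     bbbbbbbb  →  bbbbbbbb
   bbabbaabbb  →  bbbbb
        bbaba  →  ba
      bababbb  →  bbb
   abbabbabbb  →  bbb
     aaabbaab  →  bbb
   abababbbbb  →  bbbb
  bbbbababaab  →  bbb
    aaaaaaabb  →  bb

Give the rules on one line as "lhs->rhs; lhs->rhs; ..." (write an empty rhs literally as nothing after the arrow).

aa->b; ab->; bba->ba

  | aaaa => baa => bb
  | bbbbbbbb
  | bbabbaabbb => babbaabbb => bbaabbb => baabbb => bbbbb
  | bbaba => baba => ba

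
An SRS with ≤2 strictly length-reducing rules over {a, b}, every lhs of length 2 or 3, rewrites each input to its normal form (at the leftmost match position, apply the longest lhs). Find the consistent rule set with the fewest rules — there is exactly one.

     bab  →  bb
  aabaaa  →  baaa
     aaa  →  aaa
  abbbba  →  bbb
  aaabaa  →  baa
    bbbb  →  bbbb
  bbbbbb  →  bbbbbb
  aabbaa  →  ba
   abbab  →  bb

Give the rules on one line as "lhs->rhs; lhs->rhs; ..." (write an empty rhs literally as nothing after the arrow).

  | bab => bb
  | aabaaa => abaaa => baaa
  | aaa
  | abbbba => bbbba => bbb

ab->b; bba->b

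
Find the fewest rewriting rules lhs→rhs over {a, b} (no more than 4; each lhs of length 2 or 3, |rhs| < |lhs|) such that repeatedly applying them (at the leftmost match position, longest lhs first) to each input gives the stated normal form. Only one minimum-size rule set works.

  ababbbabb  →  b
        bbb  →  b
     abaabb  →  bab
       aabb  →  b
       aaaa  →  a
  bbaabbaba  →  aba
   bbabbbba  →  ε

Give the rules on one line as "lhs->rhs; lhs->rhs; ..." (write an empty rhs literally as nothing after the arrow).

  | ababbbabb => abaaaabb => abbaabb => aabb => bbb => aa => b
  | bbb => aa => b
  | abaabb => abbbb => aaab => bab
  | aabb => bbb => aa => b

aa->b; bb->a; bba->; bbb->aa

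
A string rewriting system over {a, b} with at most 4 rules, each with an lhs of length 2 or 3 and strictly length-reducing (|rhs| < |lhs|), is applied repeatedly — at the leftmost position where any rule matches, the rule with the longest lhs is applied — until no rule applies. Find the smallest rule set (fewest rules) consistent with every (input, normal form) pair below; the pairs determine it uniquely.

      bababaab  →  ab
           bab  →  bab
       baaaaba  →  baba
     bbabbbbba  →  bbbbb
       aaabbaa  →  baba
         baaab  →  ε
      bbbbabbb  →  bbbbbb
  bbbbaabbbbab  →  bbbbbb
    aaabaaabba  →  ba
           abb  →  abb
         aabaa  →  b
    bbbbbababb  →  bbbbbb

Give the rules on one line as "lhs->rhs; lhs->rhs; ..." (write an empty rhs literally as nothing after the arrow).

aa->b; aab->; baa->a; bba->b

  | bababaab => babaab => baab => ab
  | bab
  | baaaaba => aaaba => baba
  | bbabbbbba => bbbbbba => bbbbb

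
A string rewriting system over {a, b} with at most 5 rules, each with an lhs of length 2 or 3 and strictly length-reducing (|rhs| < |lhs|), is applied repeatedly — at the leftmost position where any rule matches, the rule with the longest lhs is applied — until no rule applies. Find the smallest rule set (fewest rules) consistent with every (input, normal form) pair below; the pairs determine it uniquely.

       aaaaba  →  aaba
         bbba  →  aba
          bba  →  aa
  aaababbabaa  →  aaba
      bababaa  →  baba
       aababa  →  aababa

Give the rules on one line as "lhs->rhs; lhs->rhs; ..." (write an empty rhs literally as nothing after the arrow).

  | aaaaba => aaaba => aaba
  | bbba => aba
  | bba => aa
  | aaababbabaa => aababbabaa => aababaa => aaba

aaa->aa; abb->; baa->; bb->a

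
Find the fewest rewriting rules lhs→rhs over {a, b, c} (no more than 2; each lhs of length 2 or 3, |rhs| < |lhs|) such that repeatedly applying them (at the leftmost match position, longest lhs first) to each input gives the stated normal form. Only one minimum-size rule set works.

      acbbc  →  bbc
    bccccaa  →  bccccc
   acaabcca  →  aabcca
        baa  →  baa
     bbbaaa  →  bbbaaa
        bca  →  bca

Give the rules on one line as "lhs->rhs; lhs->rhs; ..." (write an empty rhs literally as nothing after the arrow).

  | acbbc => bbc
  | bccccaa => bccccc
  | acaabcca => aabcca
  | baa

ac->; caa->cc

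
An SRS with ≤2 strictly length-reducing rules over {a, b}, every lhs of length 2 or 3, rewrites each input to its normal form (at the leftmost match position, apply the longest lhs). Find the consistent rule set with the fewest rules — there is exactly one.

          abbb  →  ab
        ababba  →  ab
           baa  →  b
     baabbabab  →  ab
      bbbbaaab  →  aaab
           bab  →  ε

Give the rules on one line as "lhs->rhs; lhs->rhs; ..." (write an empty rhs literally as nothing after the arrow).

ba->b; bb->

  | abbb => ab
  | ababba => abbba => aba => ab
  | baa => ba => b
  | baabbabab => babbabab => bbbabab => babab => bbab => ab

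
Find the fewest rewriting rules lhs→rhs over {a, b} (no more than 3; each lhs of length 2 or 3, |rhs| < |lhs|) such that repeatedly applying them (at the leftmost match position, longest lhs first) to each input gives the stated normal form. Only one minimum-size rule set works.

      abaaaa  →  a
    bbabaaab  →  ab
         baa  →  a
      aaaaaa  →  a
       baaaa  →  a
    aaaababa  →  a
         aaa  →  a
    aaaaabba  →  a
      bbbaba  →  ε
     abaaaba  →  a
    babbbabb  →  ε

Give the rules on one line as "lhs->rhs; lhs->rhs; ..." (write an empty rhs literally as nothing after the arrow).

  | abaaaa => aaaa => aaa => aa => a
  | bbabaaab => abaaab => aaab => aab => ab
  | baa => a
  | aaaaaa => aaaaa => aaaa => aaa => aa => a

aa->a; ba->; bb->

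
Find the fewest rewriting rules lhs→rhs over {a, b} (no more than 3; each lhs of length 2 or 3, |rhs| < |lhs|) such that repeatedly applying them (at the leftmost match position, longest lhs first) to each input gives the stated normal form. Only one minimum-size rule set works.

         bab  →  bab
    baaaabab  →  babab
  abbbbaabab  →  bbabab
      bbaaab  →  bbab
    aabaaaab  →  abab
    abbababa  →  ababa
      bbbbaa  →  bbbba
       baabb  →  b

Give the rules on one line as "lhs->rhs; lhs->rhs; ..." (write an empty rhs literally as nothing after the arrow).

aa->a; abb->

  | bab
  | baaaabab => baaabab => baabab => babab
  | abbbbaabab => bbaabab => bbabab
  | bbaaab => bbaab => bbab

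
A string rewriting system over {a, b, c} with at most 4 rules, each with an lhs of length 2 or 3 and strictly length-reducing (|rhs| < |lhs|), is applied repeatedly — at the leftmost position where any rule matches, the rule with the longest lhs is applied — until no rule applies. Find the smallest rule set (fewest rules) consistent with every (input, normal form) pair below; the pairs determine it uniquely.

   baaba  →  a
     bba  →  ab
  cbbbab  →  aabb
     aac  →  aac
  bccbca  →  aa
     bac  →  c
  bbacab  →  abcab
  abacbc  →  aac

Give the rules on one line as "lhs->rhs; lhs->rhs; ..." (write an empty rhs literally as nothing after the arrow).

ba->; bba->ab; cac->aa; cb->a

  | baaba => aba => a
  | bba => ab
  | cbbbab => abbab => aabb
  | aac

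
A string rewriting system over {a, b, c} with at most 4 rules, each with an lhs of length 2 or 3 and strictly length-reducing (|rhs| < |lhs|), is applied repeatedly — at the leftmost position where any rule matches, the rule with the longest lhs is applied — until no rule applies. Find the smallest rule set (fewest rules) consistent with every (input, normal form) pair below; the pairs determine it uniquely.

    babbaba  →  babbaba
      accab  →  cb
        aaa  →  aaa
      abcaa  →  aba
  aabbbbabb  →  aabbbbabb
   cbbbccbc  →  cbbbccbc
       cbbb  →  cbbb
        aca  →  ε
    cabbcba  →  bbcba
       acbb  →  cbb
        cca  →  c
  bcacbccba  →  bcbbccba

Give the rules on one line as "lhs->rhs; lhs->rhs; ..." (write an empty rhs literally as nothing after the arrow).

  | babbaba
  | accab => ccab => cb
  | aaa
  | abcaa => aba

ac->c; ca->; cac->cb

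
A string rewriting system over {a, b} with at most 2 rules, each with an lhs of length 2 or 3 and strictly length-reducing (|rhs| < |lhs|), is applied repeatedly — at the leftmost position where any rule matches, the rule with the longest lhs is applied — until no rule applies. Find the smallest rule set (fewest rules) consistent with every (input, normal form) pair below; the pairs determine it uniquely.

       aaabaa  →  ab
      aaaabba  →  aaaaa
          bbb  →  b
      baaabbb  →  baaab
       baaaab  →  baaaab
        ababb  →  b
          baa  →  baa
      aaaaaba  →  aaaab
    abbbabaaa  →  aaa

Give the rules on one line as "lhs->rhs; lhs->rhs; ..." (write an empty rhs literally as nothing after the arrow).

aba->b; bb->

  | aaabaa => aaba => ab
  | aaaabba => aaaaa
  | bbb => b
  | baaabbb => baaab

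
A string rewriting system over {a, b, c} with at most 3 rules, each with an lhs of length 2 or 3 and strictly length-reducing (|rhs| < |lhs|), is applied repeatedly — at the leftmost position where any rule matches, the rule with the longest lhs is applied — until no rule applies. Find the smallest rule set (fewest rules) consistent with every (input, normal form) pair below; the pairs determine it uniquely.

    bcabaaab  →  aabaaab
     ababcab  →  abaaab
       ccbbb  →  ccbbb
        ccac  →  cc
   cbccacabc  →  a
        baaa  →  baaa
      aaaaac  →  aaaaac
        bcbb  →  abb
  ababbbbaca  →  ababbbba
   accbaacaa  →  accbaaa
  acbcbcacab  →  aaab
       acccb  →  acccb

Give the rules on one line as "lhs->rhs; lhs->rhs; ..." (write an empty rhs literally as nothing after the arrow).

  | bcabaaab => aabaaab
  | ababcab => abaaab
  | ccbbb
  | ccac => cc

bc->a; ca->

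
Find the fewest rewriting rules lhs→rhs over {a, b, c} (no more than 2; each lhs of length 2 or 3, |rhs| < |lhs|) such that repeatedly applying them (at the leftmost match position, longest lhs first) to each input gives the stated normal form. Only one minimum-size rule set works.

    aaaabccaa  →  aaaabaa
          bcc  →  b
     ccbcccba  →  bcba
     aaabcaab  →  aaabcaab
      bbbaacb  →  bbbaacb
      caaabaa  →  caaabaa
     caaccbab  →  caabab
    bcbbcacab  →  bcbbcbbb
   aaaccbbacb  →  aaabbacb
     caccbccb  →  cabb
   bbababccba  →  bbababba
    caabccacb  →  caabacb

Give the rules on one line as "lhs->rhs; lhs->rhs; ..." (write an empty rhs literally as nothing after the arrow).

  | aaaabccaa => aaaabaa
  | bcc => b
  | ccbcccba => bcccba => bcba
  | aaabcaab

aca->bb; cc->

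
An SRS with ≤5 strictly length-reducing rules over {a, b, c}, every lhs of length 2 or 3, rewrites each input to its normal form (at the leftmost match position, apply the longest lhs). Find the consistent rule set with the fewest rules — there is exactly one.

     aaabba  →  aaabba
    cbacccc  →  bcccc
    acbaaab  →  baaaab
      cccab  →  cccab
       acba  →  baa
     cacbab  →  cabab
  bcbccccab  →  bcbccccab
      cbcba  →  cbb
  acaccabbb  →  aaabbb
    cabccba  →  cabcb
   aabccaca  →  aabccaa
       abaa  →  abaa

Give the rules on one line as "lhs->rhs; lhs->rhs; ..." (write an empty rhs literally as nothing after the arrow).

ac->a; acb->ba; cac->ca; cba->b

  | aaabba
  | cbacccc => bcccc
  | acbaaab => baaaab
  | cccab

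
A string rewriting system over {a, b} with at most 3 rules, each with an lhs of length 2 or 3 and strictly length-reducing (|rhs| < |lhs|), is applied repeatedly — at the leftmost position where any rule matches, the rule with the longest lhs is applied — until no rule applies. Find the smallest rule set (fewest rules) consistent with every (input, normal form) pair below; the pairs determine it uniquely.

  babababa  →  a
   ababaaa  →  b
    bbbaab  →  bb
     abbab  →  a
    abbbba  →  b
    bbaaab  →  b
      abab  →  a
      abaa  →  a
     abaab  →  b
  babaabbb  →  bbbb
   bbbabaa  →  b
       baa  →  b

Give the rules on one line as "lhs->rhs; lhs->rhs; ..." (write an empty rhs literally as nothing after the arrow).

  | babababa => aaababa => bababa => aaaba => baba => aaa => ba => a
  | ababaaa => aaaaaa => baaaa => aaaa => baa => aa => b
  | bbbaab => bbaab => baab => aab => bb
  | abbab => abaa => aaa => ba => a

aa->b; ba->a; bab->aa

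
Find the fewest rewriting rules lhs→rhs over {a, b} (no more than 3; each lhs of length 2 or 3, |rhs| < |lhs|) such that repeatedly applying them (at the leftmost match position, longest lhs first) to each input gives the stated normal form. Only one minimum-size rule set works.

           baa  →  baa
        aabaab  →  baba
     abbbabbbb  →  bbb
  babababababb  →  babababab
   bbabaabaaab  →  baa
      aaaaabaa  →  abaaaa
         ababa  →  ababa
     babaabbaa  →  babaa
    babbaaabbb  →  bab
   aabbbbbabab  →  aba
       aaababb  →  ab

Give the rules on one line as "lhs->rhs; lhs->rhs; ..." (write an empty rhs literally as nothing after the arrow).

  | baa
  | aabaab => baaab => baba
  | abbbabbbb => babbbb => bbb
  | babababababb => babababab

aab->ba; abb->; bba->aa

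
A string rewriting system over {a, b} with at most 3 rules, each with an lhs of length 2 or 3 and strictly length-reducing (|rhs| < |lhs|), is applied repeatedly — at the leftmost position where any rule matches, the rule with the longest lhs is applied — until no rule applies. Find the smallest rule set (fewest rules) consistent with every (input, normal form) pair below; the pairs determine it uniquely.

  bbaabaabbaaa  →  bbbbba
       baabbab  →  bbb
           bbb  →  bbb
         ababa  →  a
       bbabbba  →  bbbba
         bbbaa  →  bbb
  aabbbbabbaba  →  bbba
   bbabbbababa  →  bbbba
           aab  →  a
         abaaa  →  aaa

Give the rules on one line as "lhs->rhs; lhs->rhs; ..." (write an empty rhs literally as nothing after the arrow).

  | bbaabaabbaaa => bbbaabbaaa => bbbbbaaa => bbbbba
  | baabbab => bbbab => bbb
  | bbb
  | ababa => aba => a

ab->; baa->b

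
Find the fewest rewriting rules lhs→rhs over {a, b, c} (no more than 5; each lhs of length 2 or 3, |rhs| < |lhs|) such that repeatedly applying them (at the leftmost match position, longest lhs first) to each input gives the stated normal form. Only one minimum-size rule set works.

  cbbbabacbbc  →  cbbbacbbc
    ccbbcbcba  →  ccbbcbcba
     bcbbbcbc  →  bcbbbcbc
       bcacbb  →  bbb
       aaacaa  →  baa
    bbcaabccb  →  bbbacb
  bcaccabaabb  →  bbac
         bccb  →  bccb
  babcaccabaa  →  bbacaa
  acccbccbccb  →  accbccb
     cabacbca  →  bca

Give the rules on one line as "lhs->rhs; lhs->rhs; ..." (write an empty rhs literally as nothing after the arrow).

  | cbbbabacbbc => cbbbacbbc
  | ccbbcbcba
  | bcbbbcbc
  | bcacbb => bbabb => bbb

aac->bb; ab->; cac->ba; ccc->a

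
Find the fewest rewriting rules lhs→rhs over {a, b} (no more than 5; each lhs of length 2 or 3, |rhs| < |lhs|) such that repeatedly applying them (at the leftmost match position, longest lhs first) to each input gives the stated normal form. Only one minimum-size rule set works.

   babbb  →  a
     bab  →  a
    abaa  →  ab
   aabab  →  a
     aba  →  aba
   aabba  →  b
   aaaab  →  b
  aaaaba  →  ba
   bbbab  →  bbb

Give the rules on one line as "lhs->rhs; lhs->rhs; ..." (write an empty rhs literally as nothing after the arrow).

  | babbb => abb => a
  | bab => a
  | abaa => ab
  | aabab => bab => a

aa->; abb->a; bab->a; bba->b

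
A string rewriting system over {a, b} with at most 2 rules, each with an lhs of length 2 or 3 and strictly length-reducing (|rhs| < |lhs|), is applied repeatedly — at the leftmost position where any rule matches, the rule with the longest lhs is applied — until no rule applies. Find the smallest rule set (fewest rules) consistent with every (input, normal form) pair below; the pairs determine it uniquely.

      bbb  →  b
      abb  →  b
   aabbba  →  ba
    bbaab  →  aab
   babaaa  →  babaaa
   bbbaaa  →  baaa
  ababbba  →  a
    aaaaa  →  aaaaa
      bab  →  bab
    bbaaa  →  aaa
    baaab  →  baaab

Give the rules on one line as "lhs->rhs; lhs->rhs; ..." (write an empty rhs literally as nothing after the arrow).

  | bbb => b
  | abb => b
  | aabbba => abba => ba
  | bbaab => aab

abb->b; bb->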